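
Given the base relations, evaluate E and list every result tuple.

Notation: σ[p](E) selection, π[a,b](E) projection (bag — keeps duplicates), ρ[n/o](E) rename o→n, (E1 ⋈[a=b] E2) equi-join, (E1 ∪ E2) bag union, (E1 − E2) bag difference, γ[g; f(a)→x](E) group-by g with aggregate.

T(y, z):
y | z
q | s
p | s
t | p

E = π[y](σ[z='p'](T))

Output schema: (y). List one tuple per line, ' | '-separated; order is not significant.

Stepwise |·|:
  T → 3
  σ[z='p'](T) → 1
  π[y](σ[z='p'](T)) → 1

== RESULT ==
y
t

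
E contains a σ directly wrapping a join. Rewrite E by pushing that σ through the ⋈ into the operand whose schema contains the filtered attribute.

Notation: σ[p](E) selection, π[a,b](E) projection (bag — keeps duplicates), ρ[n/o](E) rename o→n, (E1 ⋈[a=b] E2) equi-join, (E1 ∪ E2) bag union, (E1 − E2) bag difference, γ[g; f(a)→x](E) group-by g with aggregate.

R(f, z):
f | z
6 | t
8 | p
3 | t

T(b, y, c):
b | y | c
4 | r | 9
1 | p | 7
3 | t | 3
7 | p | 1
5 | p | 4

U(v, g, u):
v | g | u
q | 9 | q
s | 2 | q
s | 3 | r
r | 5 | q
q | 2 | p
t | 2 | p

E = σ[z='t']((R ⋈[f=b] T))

σ filters on z, owned by the left side.
E' = (σ[z='t'](R) ⋈[f=b] T)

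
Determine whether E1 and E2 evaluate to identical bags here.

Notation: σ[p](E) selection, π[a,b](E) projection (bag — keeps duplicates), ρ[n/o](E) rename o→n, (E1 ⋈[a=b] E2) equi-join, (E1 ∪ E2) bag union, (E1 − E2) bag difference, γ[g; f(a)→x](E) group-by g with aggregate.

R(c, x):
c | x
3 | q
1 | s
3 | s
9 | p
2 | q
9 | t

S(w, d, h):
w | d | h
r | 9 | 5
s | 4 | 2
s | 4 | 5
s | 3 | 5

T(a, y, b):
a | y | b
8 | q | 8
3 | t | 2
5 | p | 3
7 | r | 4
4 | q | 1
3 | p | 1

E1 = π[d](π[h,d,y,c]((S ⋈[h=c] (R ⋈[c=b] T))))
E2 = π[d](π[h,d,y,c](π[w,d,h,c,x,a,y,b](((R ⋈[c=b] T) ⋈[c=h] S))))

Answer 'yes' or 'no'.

E1 per-node cardinality:
  S → 4
  R → 6
  T → 6
  (R ⋈[c=b] T) → 5
  (S ⋈[h=c] (R ⋈[c=b] T)) → 1
  π[h,d,y,c]((S ⋈[h=c] (R ⋈[c=b] T))) → 1
  π[d](π[h,d,y,c]((S ⋈[h=c] (R ⋈[c=b] T)))) → 1
E2 per-node cardinality:
  R → 6
  T → 6
  (R ⋈[c=b] T) → 5
  S → 4
  ((R ⋈[c=b] T) ⋈[c=h] S) → 1
  π[w,d,h,c,x,a,y,b](((R ⋈[c=b] T) ⋈[c=h] S)) → 1
  π[h,d,y,c](π[w,d,h,c,x,a,y,b](((R ⋈[c=b] T) ⋈[c=h] S))) → 1
  π[d](π[h,d,y,c](π[w,d,h,c,x,a,y,b](((R ⋈[c=b] T) ⋈[c=h] S)))) → 1

E1 and E2 produce the same multiset:
d
4

yes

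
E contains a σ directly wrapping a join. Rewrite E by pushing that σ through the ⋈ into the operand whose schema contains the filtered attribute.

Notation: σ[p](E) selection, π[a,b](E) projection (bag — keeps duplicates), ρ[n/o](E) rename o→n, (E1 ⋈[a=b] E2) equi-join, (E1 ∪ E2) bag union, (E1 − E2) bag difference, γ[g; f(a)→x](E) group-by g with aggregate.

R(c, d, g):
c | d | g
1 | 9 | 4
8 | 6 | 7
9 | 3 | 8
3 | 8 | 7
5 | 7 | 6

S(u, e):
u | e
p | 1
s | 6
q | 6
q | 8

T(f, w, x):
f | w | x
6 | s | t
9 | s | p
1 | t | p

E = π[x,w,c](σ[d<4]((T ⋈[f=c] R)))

σ filters on d, owned by the right side.
E' = π[x,w,c]((T ⋈[f=c] σ[d<4](R)))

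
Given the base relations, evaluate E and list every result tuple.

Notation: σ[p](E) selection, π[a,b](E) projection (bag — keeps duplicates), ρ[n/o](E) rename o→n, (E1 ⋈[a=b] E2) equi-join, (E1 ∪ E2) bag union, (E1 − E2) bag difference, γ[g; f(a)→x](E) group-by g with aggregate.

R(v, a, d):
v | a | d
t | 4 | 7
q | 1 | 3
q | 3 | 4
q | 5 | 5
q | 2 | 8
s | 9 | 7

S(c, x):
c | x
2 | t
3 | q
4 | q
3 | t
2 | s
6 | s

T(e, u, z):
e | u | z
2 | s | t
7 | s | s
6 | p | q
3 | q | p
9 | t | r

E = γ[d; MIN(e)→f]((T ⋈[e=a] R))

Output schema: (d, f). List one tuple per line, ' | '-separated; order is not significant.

Per-node cardinality:
  T → 5
  R → 6
  (T ⋈[e=a] R) → 3
  γ[d; MIN(e)→f]((T ⋈[e=a] R)) → 3

== RESULT ==
d | f
4 | 3
7 | 9
8 | 2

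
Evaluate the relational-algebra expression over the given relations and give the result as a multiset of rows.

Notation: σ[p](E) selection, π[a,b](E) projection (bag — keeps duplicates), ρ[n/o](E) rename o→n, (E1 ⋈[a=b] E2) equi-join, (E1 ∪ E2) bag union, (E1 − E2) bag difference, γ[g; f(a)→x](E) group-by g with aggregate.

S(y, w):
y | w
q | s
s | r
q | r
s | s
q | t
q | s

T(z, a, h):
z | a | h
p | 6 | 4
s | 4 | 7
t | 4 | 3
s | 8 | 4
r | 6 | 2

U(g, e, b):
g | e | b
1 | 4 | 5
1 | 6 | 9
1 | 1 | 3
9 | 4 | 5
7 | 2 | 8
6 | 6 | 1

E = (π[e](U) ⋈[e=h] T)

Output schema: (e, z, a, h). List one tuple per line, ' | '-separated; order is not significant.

Subexpression sizes:
  U → 6
  π[e](U) → 6
  T → 5
  (π[e](U) ⋈[e=h] T) → 5

== RESULT ==
e | z | a | h
2 | r | 6 | 2
4 | p | 6 | 4
4 | p | 6 | 4
4 | s | 8 | 4
4 | s | 8 | 4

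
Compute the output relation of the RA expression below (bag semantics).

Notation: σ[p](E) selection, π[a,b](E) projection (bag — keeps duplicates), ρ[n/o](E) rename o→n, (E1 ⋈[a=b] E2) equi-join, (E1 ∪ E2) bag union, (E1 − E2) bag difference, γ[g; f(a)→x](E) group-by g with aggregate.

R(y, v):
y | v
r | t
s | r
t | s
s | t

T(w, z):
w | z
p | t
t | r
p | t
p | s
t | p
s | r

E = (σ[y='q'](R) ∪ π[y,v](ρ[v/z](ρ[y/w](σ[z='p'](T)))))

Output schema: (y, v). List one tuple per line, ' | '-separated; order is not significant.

Subexpression sizes:
  R → 4
  σ[y='q'](R) → 0
  T → 6
  σ[z='p'](T) → 1
  ρ[y/w](σ[z='p'](T)) → 1
  ρ[v/z](ρ[y/w](σ[z='p'](T))) → 1
  π[y,v](ρ[v/z](ρ[y/w](σ[z='p'](T)))) → 1
  (σ[y='q'](R) ∪ π[y,v](ρ[v/z](ρ[y/w](σ[z='p'](T))))) → 1

== RESULT ==
y | v
t | p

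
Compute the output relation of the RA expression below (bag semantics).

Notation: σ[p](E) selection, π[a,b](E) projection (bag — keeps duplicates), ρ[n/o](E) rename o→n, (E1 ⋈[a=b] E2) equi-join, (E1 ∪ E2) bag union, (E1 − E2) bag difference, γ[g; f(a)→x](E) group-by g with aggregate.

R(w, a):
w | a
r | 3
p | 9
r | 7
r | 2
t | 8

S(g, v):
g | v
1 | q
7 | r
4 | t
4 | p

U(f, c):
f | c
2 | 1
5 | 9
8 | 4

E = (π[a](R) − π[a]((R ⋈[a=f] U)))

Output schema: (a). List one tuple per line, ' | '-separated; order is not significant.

Per-node cardinality:
  R → 5
  π[a](R) → 5
  R → 5
  U → 3
  (R ⋈[a=f] U) → 2
  π[a]((R ⋈[a=f] U)) → 2
  (π[a](R) − π[a]((R ⋈[a=f] U))) → 3

== RESULT ==
a
3
7
9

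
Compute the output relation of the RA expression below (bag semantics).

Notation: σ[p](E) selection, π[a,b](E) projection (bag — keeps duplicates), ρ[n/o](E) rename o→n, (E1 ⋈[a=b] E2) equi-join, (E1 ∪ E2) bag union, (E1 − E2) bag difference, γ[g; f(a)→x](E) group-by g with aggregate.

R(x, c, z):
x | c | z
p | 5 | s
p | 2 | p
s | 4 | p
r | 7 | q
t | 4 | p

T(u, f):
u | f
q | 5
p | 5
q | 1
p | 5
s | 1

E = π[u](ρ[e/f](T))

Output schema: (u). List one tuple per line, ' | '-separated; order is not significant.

Per-node cardinality:
  T → 5
  ρ[e/f](T) → 5
  π[u](ρ[e/f](T)) → 5

== RESULT ==
u
p
p
q
q
s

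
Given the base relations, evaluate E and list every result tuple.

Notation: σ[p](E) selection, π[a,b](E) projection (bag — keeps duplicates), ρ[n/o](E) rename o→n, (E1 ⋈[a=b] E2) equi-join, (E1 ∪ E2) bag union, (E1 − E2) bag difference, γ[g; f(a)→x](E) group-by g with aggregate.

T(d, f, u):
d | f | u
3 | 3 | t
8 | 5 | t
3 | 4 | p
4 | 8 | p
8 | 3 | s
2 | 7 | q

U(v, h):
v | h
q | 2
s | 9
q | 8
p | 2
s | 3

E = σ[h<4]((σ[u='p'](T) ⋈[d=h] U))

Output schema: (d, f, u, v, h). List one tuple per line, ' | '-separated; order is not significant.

Stepwise |·|:
  T → 6
  σ[u='p'](T) → 2
  U → 5
  (σ[u='p'](T) ⋈[d=h] U) → 1
  σ[h<4]((σ[u='p'](T) ⋈[d=h] U)) → 1

== RESULT ==
d | f | u | v | h
3 | 4 | p | s | 3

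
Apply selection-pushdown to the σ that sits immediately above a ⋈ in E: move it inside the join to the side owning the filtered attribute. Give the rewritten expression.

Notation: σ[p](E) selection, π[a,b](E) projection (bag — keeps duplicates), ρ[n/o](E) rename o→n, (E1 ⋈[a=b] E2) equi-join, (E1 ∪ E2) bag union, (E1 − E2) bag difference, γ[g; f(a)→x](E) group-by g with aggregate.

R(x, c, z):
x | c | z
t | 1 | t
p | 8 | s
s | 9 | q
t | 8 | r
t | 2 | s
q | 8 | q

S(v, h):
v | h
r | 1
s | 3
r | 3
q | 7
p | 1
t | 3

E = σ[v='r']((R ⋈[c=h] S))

σ filters on v, owned by the right side.
E' = (R ⋈[c=h] σ[v='r'](S))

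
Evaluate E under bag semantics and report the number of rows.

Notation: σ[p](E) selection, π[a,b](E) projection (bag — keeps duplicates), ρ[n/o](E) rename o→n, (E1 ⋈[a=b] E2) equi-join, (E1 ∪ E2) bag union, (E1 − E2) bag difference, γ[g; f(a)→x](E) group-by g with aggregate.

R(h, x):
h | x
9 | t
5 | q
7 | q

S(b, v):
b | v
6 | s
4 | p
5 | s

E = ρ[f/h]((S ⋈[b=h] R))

Subexpression sizes:
  S → 3
  R → 3
  (S ⋈[b=h] R) → 1
  ρ[f/h]((S ⋈[b=h] R)) → 1

|E| = 1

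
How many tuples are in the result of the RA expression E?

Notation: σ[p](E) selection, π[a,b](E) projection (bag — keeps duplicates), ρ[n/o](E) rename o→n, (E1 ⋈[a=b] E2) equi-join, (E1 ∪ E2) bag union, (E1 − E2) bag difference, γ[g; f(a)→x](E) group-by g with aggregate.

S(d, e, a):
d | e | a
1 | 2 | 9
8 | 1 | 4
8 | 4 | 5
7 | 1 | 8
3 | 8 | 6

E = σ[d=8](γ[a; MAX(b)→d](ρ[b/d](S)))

Row counts bottom-up:
  S → 5
  ρ[b/d](S) → 5
  γ[a; MAX(b)→d](ρ[b/d](S)) → 5
  σ[d=8](γ[a; MAX(b)→d](ρ[b/d](S))) → 2

|E| = 2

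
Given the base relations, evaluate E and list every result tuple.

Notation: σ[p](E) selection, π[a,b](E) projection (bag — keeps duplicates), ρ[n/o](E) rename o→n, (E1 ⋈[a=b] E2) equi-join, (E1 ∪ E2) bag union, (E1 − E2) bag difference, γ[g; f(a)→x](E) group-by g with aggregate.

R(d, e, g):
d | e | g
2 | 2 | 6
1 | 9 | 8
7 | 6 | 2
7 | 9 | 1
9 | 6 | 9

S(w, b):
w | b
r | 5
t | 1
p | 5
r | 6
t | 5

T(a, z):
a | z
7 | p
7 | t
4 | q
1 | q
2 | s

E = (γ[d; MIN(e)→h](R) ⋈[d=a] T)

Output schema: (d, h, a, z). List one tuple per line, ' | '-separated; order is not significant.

Stepwise |·|:
  R → 5
  γ[d; MIN(e)→h](R) → 4
  T → 5
  (γ[d; MIN(e)→h](R) ⋈[d=a] T) → 4

== RESULT ==
d | h | a | z
1 | 9 | 1 | q
2 | 2 | 2 | s
7 | 6 | 7 | p
7 | 6 | 7 | t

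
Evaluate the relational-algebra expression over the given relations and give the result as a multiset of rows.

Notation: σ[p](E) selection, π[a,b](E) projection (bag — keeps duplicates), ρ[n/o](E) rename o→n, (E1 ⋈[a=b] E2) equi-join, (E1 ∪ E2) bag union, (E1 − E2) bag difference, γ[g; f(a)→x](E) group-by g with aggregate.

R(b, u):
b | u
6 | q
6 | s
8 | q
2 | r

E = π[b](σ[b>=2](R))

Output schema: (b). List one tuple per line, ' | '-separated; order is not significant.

Subexpression sizes:
  R → 4
  σ[b>=2](R) → 4
  π[b](σ[b>=2](R)) → 4

== RESULT ==
b
2
6
6
8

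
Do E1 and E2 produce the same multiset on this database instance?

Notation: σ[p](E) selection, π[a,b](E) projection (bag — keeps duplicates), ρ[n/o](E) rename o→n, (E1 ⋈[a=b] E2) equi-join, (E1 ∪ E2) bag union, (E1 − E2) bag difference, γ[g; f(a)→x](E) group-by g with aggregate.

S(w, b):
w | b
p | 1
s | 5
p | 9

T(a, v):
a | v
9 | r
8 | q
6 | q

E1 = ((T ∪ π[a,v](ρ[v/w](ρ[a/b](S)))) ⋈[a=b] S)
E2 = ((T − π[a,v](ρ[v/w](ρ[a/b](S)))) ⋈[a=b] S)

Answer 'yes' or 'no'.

E1 subexpression sizes:
  T → 3
  S → 3
  ρ[a/b](S) → 3
  ρ[v/w](ρ[a/b](S)) → 3
  π[a,v](ρ[v/w](ρ[a/b](S))) → 3
  (T ∪ π[a,v](ρ[v/w](ρ[a/b](S)))) → 6
  S → 3
  ((T ∪ π[a,v](ρ[v/w](ρ[a/b](S)))) ⋈[a=b] S) → 4
E2 subexpression sizes:
  T → 3
  S → 3
  ρ[a/b](S) → 3
  ρ[v/w](ρ[a/b](S)) → 3
  π[a,v](ρ[v/w](ρ[a/b](S))) → 3
  (T − π[a,v](ρ[v/w](ρ[a/b](S)))) → 3
  S → 3
  ((T − π[a,v](ρ[v/w](ρ[a/b](S)))) ⋈[a=b] S) → 1

E1 result:
a | v | w | b
1 | p | p | 1
5 | s | s | 5
9 | p | p | 9
9 | r | p | 9
E2 result:
a | v | w | b
9 | r | p | 9
Witness: (9, 'p', 'p', 9) appears 1× in E1 but 0× in E2.

no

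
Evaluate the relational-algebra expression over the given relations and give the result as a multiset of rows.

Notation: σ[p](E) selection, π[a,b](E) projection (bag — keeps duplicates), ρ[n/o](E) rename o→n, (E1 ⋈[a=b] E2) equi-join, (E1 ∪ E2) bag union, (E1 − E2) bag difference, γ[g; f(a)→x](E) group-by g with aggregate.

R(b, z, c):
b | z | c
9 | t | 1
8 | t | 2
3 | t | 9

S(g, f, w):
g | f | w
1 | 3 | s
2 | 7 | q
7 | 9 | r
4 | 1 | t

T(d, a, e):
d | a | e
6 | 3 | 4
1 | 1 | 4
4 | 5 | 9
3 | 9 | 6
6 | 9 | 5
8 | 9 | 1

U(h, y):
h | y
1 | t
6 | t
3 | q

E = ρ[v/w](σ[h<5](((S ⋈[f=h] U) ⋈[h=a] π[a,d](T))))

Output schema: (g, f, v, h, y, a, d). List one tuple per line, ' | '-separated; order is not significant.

Subexpression sizes:
  S → 4
  U → 3
  (S ⋈[f=h] U) → 2
  T → 6
  π[a,d](T) → 6
  ((S ⋈[f=h] U) ⋈[h=a] π[a,d](T)) → 2
  σ[h<5](((S ⋈[f=h] U) ⋈[h=a] π[a,d](T))) → 2
  ρ[v/w](σ[h<5](((S ⋈[f=h] U) ⋈[h=a] π[a,d](T)))) → 2

== RESULT ==
g | f | v | h | y | a | d
1 | 3 | s | 3 | q | 3 | 6
4 | 1 | t | 1 | t | 1 | 1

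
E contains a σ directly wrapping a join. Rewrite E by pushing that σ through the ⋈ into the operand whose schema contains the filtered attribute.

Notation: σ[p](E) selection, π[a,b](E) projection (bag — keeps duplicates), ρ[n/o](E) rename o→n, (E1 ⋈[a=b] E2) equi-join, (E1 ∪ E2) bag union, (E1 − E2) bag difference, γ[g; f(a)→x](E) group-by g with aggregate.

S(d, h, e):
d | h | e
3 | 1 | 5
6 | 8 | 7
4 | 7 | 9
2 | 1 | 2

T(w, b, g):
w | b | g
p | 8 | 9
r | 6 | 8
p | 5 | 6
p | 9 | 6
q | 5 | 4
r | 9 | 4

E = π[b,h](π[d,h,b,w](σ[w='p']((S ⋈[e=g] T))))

σ filters on w, owned by the right side.
E' = π[b,h](π[d,h,b,w]((S ⋈[e=g] σ[w='p'](T))))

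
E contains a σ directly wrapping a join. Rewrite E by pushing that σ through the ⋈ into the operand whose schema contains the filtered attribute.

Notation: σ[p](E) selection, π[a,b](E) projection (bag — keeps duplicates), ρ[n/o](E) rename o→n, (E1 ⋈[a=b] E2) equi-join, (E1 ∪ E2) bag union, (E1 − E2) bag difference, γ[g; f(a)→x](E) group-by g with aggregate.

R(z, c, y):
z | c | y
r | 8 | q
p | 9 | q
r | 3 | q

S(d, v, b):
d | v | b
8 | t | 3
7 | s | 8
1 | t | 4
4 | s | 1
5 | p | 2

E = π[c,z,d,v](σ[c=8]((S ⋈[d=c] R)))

σ filters on c, owned by the right side.
E' = π[c,z,d,v]((S ⋈[d=c] σ[c=8](R)))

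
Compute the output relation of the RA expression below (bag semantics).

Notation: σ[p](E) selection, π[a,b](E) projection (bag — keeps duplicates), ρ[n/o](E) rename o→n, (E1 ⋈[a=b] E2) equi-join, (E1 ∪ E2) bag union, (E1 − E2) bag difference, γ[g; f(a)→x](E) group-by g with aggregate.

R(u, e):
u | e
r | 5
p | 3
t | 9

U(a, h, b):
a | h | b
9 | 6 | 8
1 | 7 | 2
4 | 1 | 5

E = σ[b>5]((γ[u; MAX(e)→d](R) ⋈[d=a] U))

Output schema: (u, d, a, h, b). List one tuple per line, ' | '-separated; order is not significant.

Per-node cardinality:
  R → 3
  γ[u; MAX(e)→d](R) → 3
  U → 3
  (γ[u; MAX(e)→d](R) ⋈[d=a] U) → 1
  σ[b>5]((γ[u; MAX(e)→d](R) ⋈[d=a] U)) → 1

== RESULT ==
u | d | a | h | b
t | 9 | 9 | 6 | 8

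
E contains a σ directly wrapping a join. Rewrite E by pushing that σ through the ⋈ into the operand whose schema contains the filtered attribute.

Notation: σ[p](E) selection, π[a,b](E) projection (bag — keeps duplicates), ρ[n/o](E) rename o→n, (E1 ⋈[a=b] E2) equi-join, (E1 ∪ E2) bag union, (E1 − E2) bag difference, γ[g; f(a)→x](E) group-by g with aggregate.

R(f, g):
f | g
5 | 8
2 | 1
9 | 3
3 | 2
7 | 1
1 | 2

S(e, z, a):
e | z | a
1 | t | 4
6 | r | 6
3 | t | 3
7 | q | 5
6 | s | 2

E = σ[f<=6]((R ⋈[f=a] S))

σ filters on f, owned by the left side.
E' = (σ[f<=6](R) ⋈[f=a] S)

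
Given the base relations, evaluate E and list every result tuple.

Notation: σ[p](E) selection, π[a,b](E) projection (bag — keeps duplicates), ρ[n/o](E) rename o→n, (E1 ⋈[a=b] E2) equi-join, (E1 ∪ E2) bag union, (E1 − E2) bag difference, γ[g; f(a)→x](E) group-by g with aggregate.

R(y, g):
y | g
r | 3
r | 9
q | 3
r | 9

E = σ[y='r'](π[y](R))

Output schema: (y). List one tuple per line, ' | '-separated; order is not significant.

Stepwise |·|:
  R → 4
  π[y](R) → 4
  σ[y='r'](π[y](R)) → 3

== RESULT ==
y
r
r
r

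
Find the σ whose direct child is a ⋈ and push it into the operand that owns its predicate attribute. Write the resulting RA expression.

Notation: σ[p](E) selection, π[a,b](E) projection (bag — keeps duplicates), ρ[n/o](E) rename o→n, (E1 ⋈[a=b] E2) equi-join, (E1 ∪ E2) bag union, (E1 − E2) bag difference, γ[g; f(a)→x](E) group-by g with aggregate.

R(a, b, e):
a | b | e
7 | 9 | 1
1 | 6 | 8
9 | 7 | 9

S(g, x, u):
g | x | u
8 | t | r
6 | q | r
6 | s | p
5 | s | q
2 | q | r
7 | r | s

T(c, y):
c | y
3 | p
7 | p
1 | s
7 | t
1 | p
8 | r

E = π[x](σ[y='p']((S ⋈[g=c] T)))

σ filters on y, owned by the right side.
E' = π[x]((S ⋈[g=c] σ[y='p'](T)))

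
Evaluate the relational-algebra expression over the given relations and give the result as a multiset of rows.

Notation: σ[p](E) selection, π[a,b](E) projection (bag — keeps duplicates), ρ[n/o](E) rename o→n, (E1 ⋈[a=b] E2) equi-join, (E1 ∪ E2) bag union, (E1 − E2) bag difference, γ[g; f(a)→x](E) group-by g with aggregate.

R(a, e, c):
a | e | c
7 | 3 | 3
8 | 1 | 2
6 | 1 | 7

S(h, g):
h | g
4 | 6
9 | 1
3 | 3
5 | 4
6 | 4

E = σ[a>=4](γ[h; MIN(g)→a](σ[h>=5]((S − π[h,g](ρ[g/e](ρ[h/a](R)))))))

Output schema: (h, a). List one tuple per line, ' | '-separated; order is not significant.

Subexpression sizes:
  S → 5
  R → 3
  ρ[h/a](R) → 3
  ρ[g/e](ρ[h/a](R)) → 3
  π[h,g](ρ[g/e](ρ[h/a](R))) → 3
  (S − π[h,g](ρ[g/e](ρ[h/a](R)))) → 5
  σ[h>=5]((S − π[h,g](ρ[g/e](ρ[h/a](R))))) → 3
  γ[h; MIN(g)→a](σ[h>=5]((S − π[h,g](ρ[g/e](ρ[h/a](R)))))) → 3
  σ[a>=4](γ[h; MIN(g)→a](σ[h>=5]((S − π[h,g](ρ[g/e](ρ[h/a](R))))))) → 2

== RESULT ==
h | a
5 | 4
6 | 4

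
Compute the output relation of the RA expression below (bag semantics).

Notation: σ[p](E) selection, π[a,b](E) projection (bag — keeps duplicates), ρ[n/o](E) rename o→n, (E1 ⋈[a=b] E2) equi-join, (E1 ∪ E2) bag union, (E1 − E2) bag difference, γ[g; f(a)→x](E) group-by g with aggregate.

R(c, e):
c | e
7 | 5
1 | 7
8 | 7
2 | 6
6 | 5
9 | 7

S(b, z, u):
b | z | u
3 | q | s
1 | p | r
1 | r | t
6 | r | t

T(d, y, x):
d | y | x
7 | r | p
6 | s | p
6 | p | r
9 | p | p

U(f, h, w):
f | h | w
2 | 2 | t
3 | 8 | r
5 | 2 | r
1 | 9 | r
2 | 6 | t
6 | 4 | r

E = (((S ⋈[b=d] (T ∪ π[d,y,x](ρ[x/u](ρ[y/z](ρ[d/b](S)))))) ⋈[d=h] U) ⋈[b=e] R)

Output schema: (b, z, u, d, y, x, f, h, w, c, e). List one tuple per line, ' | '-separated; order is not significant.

Row counts bottom-up:
  S → 4
  T → 4
  S → 4
  ρ[d/b](S) → 4
  ρ[y/z](ρ[d/b](S)) → 4
  ρ[x/u](ρ[y/z](ρ[d/b](S))) → 4
  π[d,y,x](ρ[x/u](ρ[y/z](ρ[d/b](S)))) → 4
  (T ∪ π[d,y,x](ρ[x/u](ρ[y/z](ρ[d/b](S))))) → 8
  (S ⋈[b=d] (T ∪ π[d,y,x](ρ[x/u](ρ[y/z](ρ[d/b](S)))))) → 8
  U → 6
  ((S ⋈[b=d] (T ∪ π[d,y,x](ρ[x/u](ρ[y/z](ρ[d/b](S)))))) ⋈[d=h] U) → 3
  R → 6
  (((S ⋈[b=d] (T ∪ π[d,y,x](ρ[x/u](ρ[y/z](ρ[d/b](S)))))) ⋈[d=h] U) ⋈[b=e] R) → 3

== RESULT ==
b | z | u | d | y | x | f | h | w | c | e
6 | r | t | 6 | p | r | 2 | 6 | t | 2 | 6
6 | r | t | 6 | r | t | 2 | 6 | t | 2 | 6
6 | r | t | 6 | s | p | 2 | 6 | t | 2 | 6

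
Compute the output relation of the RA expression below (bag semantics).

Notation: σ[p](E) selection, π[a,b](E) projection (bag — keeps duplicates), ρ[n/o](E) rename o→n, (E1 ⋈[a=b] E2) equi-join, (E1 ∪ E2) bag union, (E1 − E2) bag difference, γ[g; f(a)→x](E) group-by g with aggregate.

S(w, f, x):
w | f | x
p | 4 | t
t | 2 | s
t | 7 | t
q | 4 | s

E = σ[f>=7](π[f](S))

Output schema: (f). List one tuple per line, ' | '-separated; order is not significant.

Stepwise |·|:
  S → 4
  π[f](S) → 4
  σ[f>=7](π[f](S)) → 1

== RESULT ==
f
7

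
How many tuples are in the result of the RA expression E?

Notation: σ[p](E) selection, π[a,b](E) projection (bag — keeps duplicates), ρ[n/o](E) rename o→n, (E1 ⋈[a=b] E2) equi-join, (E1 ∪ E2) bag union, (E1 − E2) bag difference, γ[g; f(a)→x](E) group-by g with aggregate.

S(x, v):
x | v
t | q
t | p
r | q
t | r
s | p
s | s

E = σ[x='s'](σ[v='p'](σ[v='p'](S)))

Per-node cardinality:
  S → 6
  σ[v='p'](S) → 2
  σ[v='p'](σ[v='p'](S)) → 2
  σ[x='s'](σ[v='p'](σ[v='p'](S))) → 1

|E| = 1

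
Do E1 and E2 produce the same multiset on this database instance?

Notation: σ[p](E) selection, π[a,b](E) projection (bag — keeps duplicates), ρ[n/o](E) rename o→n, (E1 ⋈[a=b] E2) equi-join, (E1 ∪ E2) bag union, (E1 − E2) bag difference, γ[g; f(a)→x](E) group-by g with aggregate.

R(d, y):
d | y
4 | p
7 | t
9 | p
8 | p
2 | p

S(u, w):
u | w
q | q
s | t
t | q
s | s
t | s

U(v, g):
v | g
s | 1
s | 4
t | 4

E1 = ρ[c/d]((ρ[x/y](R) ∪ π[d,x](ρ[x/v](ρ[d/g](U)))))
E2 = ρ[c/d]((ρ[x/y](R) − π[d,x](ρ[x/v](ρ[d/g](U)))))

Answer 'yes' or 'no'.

E1 row counts bottom-up:
  R → 5
  ρ[x/y](R) → 5
  U → 3
  ρ[d/g](U) → 3
  ρ[x/v](ρ[d/g](U)) → 3
  π[d,x](ρ[x/v](ρ[d/g](U))) → 3
  (ρ[x/y](R) ∪ π[d,x](ρ[x/v](ρ[d/g](U)))) → 8
  ρ[c/d]((ρ[x/y](R) ∪ π[d,x](ρ[x/v](ρ[d/g](U))))) → 8
E2 row counts bottom-up:
  R → 5
  ρ[x/y](R) → 5
  U → 3
  ρ[d/g](U) → 3
  ρ[x/v](ρ[d/g](U)) → 3
  π[d,x](ρ[x/v](ρ[d/g](U))) → 3
  (ρ[x/y](R) − π[d,x](ρ[x/v](ρ[d/g](U)))) → 5
  ρ[c/d]((ρ[x/y](R) − π[d,x](ρ[x/v](ρ[d/g](U))))) → 5

E1 result:
c | x
1 | s
2 | p
4 | p
4 | s
4 | t
7 | t
8 | p
9 | p
E2 result:
c | x
2 | p
4 | p
7 | t
8 | p
9 | p
Witness: (4, 's') appears 1× in E1 but 0× in E2.

no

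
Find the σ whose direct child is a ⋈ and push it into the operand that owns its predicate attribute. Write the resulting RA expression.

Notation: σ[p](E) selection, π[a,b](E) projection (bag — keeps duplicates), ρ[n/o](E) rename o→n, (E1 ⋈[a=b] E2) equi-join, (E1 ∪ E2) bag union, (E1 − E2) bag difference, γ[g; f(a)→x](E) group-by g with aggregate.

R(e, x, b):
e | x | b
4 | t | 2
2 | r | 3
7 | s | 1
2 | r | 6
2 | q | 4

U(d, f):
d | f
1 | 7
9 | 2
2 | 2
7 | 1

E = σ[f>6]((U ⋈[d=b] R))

σ filters on f, owned by the left side.
E' = (σ[f>6](U) ⋈[d=b] R)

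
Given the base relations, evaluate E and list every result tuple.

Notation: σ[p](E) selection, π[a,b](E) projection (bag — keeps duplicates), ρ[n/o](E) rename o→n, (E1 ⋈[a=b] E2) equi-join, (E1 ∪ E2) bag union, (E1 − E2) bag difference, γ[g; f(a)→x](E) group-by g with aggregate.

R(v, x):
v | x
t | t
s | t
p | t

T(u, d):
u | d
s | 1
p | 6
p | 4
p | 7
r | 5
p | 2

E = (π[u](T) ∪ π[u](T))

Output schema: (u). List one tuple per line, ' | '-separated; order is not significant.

Stepwise |·|:
  T → 6
  π[u](T) → 6
  T → 6
  π[u](T) → 6
  (π[u](T) ∪ π[u](T)) → 12

== RESULT ==
u
p
p
p
p
p
p
p
p
r
r
s
s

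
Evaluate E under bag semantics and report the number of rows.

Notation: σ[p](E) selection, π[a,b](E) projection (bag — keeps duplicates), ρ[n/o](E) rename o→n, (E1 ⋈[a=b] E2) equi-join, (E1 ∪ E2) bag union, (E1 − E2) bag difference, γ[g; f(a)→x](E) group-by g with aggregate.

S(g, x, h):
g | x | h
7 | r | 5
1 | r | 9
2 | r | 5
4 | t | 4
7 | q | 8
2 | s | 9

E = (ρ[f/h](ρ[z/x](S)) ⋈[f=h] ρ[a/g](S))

Stepwise |·|:
  S → 6
  ρ[z/x](S) → 6
  ρ[f/h](ρ[z/x](S)) → 6
  S → 6
  ρ[a/g](S) → 6
  (ρ[f/h](ρ[z/x](S)) ⋈[f=h] ρ[a/g](S)) → 10

|E| = 10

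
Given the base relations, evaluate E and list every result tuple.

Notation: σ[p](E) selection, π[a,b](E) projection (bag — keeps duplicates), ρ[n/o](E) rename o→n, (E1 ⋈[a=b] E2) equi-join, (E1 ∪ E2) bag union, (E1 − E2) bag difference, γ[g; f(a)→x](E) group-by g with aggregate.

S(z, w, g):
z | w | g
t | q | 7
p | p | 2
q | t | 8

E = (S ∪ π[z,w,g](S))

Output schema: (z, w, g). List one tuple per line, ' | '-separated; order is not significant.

Row counts bottom-up:
  S → 3
  S → 3
  π[z,w,g](S) → 3
  (S ∪ π[z,w,g](S)) → 6

== RESULT ==
z | w | g
p | p | 2
p | p | 2
q | t | 8
q | t | 8
t | q | 7
t | q | 7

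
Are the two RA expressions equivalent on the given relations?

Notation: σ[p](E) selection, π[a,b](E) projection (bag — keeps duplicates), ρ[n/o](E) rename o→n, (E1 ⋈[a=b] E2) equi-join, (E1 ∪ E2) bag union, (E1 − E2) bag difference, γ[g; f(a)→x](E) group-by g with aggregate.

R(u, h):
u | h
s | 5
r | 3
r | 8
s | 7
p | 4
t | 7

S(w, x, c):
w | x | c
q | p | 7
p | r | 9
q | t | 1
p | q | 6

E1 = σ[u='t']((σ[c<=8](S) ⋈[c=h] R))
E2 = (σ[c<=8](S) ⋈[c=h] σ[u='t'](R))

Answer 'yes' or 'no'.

E1 stepwise |·|:
  S → 4
  σ[c<=8](S) → 3
  R → 6
  (σ[c<=8](S) ⋈[c=h] R) → 2
  σ[u='t']((σ[c<=8](S) ⋈[c=h] R)) → 1
E2 stepwise |·|:
  S → 4
  σ[c<=8](S) → 3
  R → 6
  σ[u='t'](R) → 1
  (σ[c<=8](S) ⋈[c=h] σ[u='t'](R)) → 1

E1 and E2 produce the same multiset:
w | x | c | u | h
q | p | 7 | t | 7

yes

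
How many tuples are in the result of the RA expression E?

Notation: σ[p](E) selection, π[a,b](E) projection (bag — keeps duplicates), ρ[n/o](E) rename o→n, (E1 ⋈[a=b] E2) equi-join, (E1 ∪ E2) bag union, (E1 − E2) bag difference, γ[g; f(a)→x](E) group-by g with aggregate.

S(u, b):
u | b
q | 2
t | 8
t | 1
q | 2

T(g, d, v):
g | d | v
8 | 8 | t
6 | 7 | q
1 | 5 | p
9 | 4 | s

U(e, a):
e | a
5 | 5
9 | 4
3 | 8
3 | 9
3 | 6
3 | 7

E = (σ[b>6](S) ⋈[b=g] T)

Row counts bottom-up:
  S → 4
  σ[b>6](S) → 1
  T → 4
  (σ[b>6](S) ⋈[b=g] T) → 1

|E| = 1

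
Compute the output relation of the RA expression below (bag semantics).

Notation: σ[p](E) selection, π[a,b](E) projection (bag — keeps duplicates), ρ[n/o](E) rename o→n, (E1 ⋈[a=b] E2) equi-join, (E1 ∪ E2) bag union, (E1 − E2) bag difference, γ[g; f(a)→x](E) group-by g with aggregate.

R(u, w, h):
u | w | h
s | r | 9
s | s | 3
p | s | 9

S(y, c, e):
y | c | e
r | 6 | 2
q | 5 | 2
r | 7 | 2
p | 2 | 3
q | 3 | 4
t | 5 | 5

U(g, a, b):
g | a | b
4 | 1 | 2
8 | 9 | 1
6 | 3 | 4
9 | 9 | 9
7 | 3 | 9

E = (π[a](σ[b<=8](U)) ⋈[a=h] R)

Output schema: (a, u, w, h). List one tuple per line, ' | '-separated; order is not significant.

Row counts bottom-up:
  U → 5
  σ[b<=8](U) → 3
  π[a](σ[b<=8](U)) → 3
  R → 3
  (π[a](σ[b<=8](U)) ⋈[a=h] R) → 3

== RESULT ==
a | u | w | h
3 | s | s | 3
9 | p | s | 9
9 | s | r | 9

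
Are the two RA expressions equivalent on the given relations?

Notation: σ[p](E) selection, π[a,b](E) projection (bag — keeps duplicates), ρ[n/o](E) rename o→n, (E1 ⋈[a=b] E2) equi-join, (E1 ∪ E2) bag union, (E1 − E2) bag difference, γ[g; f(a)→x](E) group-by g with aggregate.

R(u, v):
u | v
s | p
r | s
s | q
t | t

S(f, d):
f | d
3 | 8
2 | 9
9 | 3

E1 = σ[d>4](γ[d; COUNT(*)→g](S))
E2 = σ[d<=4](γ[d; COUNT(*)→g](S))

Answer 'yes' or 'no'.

E1 row counts bottom-up:
  S → 3
  γ[d; COUNT(*)→g](S) → 3
  σ[d>4](γ[d; COUNT(*)→g](S)) → 2
E2 row counts bottom-up:
  S → 3
  γ[d; COUNT(*)→g](S) → 3
  σ[d<=4](γ[d; COUNT(*)→g](S)) → 1

E1 result:
d | g
8 | 1
9 | 1
E2 result:
d | g
3 | 1
Witness: (3, 1) appears 0× in E1 but 1× in E2.

no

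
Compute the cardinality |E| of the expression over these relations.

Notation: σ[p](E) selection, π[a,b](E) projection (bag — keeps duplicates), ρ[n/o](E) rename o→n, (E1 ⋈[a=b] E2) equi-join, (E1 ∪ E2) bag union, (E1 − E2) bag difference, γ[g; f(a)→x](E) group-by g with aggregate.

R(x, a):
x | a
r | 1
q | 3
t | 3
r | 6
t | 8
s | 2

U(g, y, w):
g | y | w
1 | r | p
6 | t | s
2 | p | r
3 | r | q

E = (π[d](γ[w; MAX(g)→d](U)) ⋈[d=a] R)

Stepwise |·|:
  U → 4
  γ[w; MAX(g)→d](U) → 4
  π[d](γ[w; MAX(g)→d](U)) → 4
  R → 6
  (π[d](γ[w; MAX(g)→d](U)) ⋈[d=a] R) → 5

|E| = 5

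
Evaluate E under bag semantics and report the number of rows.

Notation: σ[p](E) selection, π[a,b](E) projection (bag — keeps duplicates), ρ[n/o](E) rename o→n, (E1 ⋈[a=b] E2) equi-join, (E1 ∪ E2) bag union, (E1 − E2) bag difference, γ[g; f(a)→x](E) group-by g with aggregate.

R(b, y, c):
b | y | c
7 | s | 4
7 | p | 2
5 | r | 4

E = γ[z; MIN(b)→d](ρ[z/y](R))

Per-node cardinality:
  R → 3
  ρ[z/y](R) → 3
  γ[z; MIN(b)→d](ρ[z/y](R)) → 3

|E| = 3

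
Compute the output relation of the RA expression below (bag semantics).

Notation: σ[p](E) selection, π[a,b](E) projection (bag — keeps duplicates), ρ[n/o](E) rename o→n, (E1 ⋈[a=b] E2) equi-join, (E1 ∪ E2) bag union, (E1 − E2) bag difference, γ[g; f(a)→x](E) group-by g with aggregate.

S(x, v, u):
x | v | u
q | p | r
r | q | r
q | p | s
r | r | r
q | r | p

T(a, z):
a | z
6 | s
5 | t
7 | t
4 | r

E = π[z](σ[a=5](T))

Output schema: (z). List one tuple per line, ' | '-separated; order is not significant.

Row counts bottom-up:
  T → 4
  σ[a=5](T) → 1
  π[z](σ[a=5](T)) → 1

== RESULT ==
z
t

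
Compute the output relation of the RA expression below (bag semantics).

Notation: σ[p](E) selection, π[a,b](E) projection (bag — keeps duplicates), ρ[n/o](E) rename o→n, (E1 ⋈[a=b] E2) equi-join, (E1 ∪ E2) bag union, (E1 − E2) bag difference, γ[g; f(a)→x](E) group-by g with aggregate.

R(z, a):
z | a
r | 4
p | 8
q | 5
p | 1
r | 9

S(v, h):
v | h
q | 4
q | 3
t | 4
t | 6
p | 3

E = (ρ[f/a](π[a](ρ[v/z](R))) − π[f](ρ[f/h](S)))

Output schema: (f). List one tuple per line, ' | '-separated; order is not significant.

Stepwise |·|:
  R → 5
  ρ[v/z](R) → 5
  π[a](ρ[v/z](R)) → 5
  ρ[f/a](π[a](ρ[v/z](R))) → 5
  S → 5
  ρ[f/h](S) → 5
  π[f](ρ[f/h](S)) → 5
  (ρ[f/a](π[a](ρ[v/z](R))) − π[f](ρ[f/h](S))) → 4

== RESULT ==
f
1
5
8
9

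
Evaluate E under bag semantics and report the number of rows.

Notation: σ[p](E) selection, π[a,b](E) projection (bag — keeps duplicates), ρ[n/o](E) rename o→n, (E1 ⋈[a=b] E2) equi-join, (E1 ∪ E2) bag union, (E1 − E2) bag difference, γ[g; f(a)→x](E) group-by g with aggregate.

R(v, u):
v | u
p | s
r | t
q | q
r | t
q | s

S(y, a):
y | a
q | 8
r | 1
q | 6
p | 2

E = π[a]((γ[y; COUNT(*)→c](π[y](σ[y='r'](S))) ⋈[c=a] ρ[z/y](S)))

Row counts bottom-up:
  S → 4
  σ[y='r'](S) → 1
  π[y](σ[y='r'](S)) → 1
  γ[y; COUNT(*)→c](π[y](σ[y='r'](S))) → 1
  S → 4
  ρ[z/y](S) → 4
  (γ[y; COUNT(*)→c](π[y](σ[y='r'](S))) ⋈[c=a] ρ[z/y](S)) → 1
  π[a]((γ[y; COUNT(*)→c](π[y](σ[y='r'](S))) ⋈[c=a] ρ[z/y](S))) → 1

|E| = 1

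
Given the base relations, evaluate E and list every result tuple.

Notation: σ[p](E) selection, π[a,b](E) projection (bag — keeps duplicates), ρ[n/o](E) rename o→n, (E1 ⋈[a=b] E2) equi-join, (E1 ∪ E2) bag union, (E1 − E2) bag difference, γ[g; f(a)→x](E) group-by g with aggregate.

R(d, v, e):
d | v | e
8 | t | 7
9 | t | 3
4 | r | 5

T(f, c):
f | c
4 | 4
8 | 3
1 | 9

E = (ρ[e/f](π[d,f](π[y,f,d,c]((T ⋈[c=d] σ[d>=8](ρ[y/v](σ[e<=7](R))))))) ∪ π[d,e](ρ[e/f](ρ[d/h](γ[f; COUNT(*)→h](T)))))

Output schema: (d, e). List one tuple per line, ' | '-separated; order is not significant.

Per-node cardinality:
  T → 3
  R → 3
  σ[e<=7](R) → 3
  ρ[y/v](σ[e<=7](R)) → 3
  σ[d>=8](ρ[y/v](σ[e<=7](R))) → 2
  (T ⋈[c=d] σ[d>=8](ρ[y/v](σ[e<=7](R)))) → 1
  π[y,f,d,c]((T ⋈[c=d] σ[d>=8](ρ[y/v](σ[e<=7](R))))) → 1
  π[d,f](π[y,f,d,c]((T ⋈[c=d] σ[d>=8](ρ[y/v](σ[e<=7](R)))))) → 1
  ρ[e/f](π[d,f](π[y,f,d,c]((T ⋈[c=d] σ[d>=8](ρ[y/v](σ[e<=7](R))))))) → 1
  T → 3
  γ[f; COUNT(*)→h](T) → 3
  ρ[d/h](γ[f; COUNT(*)→h](T)) → 3
  ρ[e/f](ρ[d/h](γ[f; COUNT(*)→h](T))) → 3
  π[d,e](ρ[e/f](ρ[d/h](γ[f; COUNT(*)→h](T)))) → 3
  (ρ[e/f](π[d,f](π[y,f,d,c]((T ⋈[c=d] σ[d>=8](ρ[y/v](σ[e<=7](R))))))) ∪ π[d,e](ρ[e/f](ρ[d/h](γ[f; COUNT(*)→h](T))))) → 4

== RESULT ==
d | e
1 | 1
1 | 4
1 | 8
9 | 1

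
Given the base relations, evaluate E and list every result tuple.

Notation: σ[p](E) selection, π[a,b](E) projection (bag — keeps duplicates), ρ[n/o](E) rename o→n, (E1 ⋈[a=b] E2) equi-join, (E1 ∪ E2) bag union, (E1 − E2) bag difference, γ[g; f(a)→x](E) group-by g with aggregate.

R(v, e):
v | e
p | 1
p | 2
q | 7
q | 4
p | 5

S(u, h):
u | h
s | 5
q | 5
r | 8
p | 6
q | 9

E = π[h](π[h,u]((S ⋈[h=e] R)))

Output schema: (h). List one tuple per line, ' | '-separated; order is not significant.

Per-node cardinality:
  S → 5
  R → 5
  (S ⋈[h=e] R) → 2
  π[h,u]((S ⋈[h=e] R)) → 2
  π[h](π[h,u]((S ⋈[h=e] R))) → 2

== RESULT ==
h
5
5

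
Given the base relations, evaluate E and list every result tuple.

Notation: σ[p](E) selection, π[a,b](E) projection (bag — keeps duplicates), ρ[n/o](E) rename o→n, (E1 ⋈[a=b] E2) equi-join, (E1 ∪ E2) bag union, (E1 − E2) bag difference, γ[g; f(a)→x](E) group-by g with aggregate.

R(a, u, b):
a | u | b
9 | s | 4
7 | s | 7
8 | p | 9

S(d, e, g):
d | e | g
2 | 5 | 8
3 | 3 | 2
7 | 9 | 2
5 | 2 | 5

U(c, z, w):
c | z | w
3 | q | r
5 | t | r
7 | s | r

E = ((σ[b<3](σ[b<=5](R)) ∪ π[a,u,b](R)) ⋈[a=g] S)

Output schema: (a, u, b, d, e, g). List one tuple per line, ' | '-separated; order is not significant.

Row counts bottom-up:
  R → 3
  σ[b<=5](R) → 1
  σ[b<3](σ[b<=5](R)) → 0
  R → 3
  π[a,u,b](R) → 3
  (σ[b<3](σ[b<=5](R)) ∪ π[a,u,b](R)) → 3
  S → 4
  ((σ[b<3](σ[b<=5](R)) ∪ π[a,u,b](R)) ⋈[a=g] S) → 1

== RESULT ==
a | u | b | d | e | g
8 | p | 9 | 2 | 5 | 8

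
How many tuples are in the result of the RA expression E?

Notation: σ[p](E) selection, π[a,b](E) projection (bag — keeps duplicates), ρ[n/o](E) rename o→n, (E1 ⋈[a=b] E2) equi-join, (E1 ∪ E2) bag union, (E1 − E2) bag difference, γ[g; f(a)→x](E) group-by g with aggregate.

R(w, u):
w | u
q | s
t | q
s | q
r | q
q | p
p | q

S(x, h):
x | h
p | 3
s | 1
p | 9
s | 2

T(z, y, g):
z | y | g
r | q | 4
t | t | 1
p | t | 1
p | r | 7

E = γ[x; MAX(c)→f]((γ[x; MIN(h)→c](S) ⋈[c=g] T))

Subexpression sizes:
  S → 4
  γ[x; MIN(h)→c](S) → 2
  T → 4
  (γ[x; MIN(h)→c](S) ⋈[c=g] T) → 2
  γ[x; MAX(c)→f]((γ[x; MIN(h)→c](S) ⋈[c=g] T)) → 1

|E| = 1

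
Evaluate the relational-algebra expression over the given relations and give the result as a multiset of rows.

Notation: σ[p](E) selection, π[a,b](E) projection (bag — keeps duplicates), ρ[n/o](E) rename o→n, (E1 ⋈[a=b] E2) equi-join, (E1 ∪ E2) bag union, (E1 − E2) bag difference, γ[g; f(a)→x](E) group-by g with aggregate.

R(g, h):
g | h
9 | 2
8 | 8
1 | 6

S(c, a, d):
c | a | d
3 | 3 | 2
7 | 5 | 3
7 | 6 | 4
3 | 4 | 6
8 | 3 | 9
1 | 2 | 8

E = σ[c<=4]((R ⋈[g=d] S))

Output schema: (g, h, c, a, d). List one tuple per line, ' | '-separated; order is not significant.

Stepwise |·|:
  R → 3
  S → 6
  (R ⋈[g=d] S) → 2
  σ[c<=4]((R ⋈[g=d] S)) → 1

== RESULT ==
g | h | c | a | d
8 | 8 | 1 | 2 | 8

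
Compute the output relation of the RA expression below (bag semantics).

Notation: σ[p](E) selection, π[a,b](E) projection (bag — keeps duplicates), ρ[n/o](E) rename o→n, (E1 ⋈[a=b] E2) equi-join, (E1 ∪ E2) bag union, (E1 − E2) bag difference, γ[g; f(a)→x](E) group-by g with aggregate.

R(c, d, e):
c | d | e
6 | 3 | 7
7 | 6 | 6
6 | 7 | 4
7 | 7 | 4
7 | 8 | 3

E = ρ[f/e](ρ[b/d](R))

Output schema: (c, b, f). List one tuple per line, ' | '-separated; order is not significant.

Per-node cardinality:
  R → 5
  ρ[b/d](R) → 5
  ρ[f/e](ρ[b/d](R)) → 5

== RESULT ==
c | b | f
6 | 3 | 7
6 | 7 | 4
7 | 6 | 6
7 | 7 | 4
7 | 8 | 3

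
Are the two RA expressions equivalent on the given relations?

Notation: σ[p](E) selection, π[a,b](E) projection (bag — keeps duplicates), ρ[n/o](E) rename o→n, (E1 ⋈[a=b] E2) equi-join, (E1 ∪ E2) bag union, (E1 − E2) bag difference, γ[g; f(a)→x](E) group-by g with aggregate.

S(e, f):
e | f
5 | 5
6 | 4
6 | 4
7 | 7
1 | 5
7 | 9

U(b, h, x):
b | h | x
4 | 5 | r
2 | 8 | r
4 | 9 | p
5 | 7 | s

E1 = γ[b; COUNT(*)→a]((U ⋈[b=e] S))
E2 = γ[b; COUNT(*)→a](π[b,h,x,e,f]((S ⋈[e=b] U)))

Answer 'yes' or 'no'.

E1 stepwise |·|:
  U → 4
  S → 6
  (U ⋈[b=e] S) → 1
  γ[b; COUNT(*)→a]((U ⋈[b=e] S)) → 1
E2 stepwise |·|:
  S → 6
  U → 4
  (S ⋈[e=b] U) → 1
  π[b,h,x,e,f]((S ⋈[e=b] U)) → 1
  γ[b; COUNT(*)→a](π[b,h,x,e,f]((S ⋈[e=b] U))) → 1

E1 and E2 produce the same multiset:
b | a
5 | 1

yes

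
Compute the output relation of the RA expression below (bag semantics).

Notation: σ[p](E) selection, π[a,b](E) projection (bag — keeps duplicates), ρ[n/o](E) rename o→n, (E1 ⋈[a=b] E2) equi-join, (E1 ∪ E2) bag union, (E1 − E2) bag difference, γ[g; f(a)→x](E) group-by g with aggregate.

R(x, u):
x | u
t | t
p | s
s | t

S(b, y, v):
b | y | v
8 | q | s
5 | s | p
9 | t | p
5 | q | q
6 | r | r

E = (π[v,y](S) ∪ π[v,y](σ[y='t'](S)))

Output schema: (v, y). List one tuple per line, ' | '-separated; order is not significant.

Row counts bottom-up:
  S → 5
  π[v,y](S) → 5
  S → 5
  σ[y='t'](S) → 1
  π[v,y](σ[y='t'](S)) → 1
  (π[v,y](S) ∪ π[v,y](σ[y='t'](S))) → 6

== RESULT ==
v | y
p | s
p | t
p | t
q | q
r | r
s | q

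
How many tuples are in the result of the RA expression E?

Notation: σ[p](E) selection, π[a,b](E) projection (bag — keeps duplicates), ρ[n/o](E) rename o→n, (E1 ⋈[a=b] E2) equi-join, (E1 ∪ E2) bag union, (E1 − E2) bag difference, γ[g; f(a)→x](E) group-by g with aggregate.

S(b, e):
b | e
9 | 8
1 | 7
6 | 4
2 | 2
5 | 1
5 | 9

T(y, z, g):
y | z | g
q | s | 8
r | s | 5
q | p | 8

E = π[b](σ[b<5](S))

Per-node cardinality:
  S → 6
  σ[b<5](S) → 2
  π[b](σ[b<5](S)) → 2

|E| = 2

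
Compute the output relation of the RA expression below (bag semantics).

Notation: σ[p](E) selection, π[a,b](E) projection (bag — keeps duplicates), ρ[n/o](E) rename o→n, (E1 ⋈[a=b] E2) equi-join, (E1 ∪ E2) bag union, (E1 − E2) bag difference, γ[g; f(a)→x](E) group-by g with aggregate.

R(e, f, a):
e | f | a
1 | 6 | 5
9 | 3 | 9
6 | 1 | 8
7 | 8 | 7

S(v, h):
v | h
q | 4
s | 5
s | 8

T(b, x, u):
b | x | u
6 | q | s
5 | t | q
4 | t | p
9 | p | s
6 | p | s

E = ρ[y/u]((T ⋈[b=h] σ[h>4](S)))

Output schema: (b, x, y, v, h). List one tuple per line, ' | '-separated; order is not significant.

Row counts bottom-up:
  T → 5
  S → 3
  σ[h>4](S) → 2
  (T ⋈[b=h] σ[h>4](S)) → 1
  ρ[y/u]((T ⋈[b=h] σ[h>4](S))) → 1

== RESULT ==
b | x | y | v | h
5 | t | q | s | 5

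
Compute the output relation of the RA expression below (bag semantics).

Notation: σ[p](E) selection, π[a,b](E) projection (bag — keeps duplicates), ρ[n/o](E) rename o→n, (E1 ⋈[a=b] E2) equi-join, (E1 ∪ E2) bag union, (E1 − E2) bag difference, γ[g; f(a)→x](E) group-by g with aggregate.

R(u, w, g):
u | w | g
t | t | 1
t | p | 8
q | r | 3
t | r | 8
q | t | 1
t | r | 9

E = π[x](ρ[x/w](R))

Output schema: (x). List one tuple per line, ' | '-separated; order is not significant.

Subexpression sizes:
  R → 6
  ρ[x/w](R) → 6
  π[x](ρ[x/w](R)) → 6

== RESULT ==
x
p
r
r
r
t
t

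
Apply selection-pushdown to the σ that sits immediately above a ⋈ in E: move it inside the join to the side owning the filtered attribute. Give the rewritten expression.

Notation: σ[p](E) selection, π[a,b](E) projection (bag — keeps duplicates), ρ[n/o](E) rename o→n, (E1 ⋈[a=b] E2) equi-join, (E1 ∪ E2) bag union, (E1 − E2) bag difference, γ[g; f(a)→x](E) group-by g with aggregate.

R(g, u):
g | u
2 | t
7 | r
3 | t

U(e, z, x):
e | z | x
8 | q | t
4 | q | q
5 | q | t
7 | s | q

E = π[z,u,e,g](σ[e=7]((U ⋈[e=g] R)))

σ filters on e, owned by the left side.
E' = π[z,u,e,g]((σ[e=7](U) ⋈[e=g] R))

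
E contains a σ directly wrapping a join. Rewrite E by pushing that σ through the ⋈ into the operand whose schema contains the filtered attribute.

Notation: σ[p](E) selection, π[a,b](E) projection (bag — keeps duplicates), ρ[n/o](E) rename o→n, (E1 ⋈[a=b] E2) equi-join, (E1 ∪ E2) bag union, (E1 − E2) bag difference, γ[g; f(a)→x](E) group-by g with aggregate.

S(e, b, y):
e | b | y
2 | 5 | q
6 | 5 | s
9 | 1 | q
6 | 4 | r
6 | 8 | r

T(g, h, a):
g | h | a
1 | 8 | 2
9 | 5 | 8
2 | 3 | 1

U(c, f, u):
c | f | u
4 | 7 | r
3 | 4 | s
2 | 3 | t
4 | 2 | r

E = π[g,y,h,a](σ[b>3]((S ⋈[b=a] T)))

σ filters on b, owned by the left side.
E' = π[g,y,h,a]((σ[b>3](S) ⋈[b=a] T))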